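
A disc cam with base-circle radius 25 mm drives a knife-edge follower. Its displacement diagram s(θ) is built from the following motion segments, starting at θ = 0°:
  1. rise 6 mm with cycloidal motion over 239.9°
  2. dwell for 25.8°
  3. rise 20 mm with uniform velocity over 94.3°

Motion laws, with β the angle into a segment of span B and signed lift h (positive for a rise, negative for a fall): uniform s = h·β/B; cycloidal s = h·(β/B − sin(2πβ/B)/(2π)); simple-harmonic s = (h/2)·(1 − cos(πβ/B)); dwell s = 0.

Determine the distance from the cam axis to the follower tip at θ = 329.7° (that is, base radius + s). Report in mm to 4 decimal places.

seg 1 [0°–239.9°] cycloidal, h=6: full span → s += 6 → s = 6.0000
seg 2 [239.9°–265.7°] dwell: s stays 6.0000
seg 3 [265.7°–360°] uniform, h=20: θ=329.7° here. β=64, B=94.3. 20·64/94.3 = 13.5737 → s = 19.5737
radial distance = base radius + s = 25 + 19.5737 = 44.5737

44.5737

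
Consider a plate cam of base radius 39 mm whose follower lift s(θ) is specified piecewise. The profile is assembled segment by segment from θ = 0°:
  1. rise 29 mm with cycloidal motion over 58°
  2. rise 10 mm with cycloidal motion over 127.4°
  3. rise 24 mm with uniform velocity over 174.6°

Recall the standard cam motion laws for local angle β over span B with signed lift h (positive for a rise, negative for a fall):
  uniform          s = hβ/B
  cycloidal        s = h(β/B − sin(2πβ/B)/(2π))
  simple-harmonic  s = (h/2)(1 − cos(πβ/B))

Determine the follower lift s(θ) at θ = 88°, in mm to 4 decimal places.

seg 1 [0°–58°] cycloidal, h=29: full span → s += 29 → s = 29.0000
seg 2 [58°–185.4°] cycloidal, h=10: θ=88° here. β=30, B=127.4. 10·(0.2355 − sin(2π·0.2355)/(2π)) = 0.7699 → s = 29.7699

29.7699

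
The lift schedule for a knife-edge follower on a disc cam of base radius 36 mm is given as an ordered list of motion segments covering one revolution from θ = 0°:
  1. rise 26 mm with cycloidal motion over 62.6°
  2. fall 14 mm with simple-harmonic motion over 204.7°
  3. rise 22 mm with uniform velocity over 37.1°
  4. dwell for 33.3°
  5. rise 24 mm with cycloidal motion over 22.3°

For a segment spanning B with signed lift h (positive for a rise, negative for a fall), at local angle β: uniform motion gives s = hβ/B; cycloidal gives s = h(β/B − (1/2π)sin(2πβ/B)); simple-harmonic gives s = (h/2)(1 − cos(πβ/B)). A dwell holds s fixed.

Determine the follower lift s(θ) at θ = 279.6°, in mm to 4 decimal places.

seg 1 [0°–62.6°] cycloidal, h=26: full span → s += 26 → s = 26.0000
seg 2 [62.6°–267.3°] simple-harmonic, h=-14: full span → s += -14 → s = 12.0000
seg 3 [267.3°–304.4°] uniform, h=22: θ=279.6° here. β=12.3, B=37.1. 22·12.3/37.1 = 7.2938 → s = 19.2938

19.2938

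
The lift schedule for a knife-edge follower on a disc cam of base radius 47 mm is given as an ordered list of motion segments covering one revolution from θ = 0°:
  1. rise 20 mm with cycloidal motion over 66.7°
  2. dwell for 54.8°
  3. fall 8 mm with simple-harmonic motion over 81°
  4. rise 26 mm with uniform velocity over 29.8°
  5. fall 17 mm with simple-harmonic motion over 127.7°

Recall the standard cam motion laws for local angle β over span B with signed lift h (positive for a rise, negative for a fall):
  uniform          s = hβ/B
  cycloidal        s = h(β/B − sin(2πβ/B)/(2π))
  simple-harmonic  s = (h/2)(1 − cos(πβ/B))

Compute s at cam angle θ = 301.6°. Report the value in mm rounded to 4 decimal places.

seg 1 [0°–66.7°] cycloidal, h=20: full span → s += 20 → s = 20.0000
seg 2 [66.7°–121.5°] dwell: s stays 20.0000
seg 3 [121.5°–202.5°] simple-harmonic, h=-8: full span → s += -8 → s = 12.0000
seg 4 [202.5°–232.3°] uniform, h=26: full span → s += 26 → s = 38.0000
seg 5 [232.3°–360°] simple-harmonic, h=-17: θ=301.6° here. β=69.3, B=127.7. -17/2·(1 − cos(π·0.5427)) = -9.6362 → s = 28.3638

28.3638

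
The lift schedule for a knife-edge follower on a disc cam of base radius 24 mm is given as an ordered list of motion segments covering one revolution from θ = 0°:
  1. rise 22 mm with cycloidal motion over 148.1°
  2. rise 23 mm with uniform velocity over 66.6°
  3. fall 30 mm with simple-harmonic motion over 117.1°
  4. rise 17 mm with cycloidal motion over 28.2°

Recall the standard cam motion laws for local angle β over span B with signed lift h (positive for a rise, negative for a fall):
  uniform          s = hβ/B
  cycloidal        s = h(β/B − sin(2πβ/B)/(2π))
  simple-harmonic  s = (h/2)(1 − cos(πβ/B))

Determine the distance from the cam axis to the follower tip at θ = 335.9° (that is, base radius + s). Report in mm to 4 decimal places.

seg 1 [0°–148.1°] cycloidal, h=22: full span → s += 22 → s = 22.0000
seg 2 [148.1°–214.7°] uniform, h=23: full span → s += 23 → s = 45.0000
seg 3 [214.7°–331.8°] simple-harmonic, h=-30: full span → s += -30 → s = 15.0000
seg 4 [331.8°–360°] cycloidal, h=17: θ=335.9° here. β=4.1, B=28.2. 17·(0.1454 − sin(2π·0.1454)/(2π)) = 0.3297 → s = 15.3297
radial distance = base radius + s = 24 + 15.3297 = 39.3297

39.3297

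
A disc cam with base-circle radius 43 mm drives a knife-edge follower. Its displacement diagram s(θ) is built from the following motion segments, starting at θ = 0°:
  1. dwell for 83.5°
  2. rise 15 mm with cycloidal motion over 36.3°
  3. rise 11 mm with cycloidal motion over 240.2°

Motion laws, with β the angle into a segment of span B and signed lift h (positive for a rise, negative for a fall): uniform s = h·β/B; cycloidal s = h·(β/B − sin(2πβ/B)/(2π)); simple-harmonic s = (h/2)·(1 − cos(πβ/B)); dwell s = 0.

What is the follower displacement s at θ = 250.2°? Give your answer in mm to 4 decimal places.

seg 1 [0°–83.5°] dwell: s stays 0.0000
seg 2 [83.5°–119.8°] cycloidal, h=15: full span → s += 15 → s = 15.0000
seg 3 [119.8°–360°] cycloidal, h=11: θ=250.2° here. β=130.4, B=240.2. 11·(0.5429 − sin(2π·0.5429)/(2π)) = 6.4377 → s = 21.4377

21.4377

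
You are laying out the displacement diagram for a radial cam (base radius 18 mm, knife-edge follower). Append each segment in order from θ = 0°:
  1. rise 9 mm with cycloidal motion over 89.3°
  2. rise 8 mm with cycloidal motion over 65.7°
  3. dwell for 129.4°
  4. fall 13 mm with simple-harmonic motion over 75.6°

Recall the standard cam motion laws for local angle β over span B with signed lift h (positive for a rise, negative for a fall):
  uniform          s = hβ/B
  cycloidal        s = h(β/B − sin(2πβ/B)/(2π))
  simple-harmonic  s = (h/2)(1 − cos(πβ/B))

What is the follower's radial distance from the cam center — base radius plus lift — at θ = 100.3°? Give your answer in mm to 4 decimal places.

seg 1 [0°–89.3°] cycloidal, h=9: full span → s += 9 → s = 9.0000
seg 2 [89.3°–155°] cycloidal, h=8: θ=100.3° here. β=11, B=65.7. 8·(0.1674 − sin(2π·0.1674)/(2π)) = 0.2337 → s = 9.2337
radial distance = base radius + s = 18 + 9.2337 = 27.2337

27.2337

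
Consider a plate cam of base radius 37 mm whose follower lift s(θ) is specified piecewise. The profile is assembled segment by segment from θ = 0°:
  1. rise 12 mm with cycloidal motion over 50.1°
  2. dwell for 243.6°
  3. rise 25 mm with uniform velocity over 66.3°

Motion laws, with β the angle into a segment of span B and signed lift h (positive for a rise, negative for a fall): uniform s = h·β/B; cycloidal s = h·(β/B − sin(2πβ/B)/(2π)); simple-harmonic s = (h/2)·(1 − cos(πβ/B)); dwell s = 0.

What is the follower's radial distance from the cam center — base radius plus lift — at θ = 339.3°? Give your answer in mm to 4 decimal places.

seg 1 [0°–50.1°] cycloidal, h=12: full span → s += 12 → s = 12.0000
seg 2 [50.1°–293.7°] dwell: s stays 12.0000
seg 3 [293.7°–360°] uniform, h=25: θ=339.3° here. β=45.6, B=66.3. 25·45.6/66.3 = 17.1946 → s = 29.1946
radial distance = base radius + s = 37 + 29.1946 = 66.1946

66.1946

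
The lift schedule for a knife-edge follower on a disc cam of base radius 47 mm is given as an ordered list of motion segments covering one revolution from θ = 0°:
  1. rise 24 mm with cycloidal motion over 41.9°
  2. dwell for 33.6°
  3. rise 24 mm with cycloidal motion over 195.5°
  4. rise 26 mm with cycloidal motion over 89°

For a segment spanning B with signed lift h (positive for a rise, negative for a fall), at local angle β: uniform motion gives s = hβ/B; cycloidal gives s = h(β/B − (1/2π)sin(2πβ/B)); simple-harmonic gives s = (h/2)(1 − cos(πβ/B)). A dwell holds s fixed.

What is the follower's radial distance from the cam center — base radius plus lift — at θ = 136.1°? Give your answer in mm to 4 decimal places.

seg 1 [0°–41.9°] cycloidal, h=24: full span → s += 24 → s = 24.0000
seg 2 [41.9°–75.5°] dwell: s stays 24.0000
seg 3 [75.5°–271°] cycloidal, h=24: θ=136.1° here. β=60.6, B=195.5. 24·(0.3100 − sin(2π·0.3100)/(2π)) = 3.8877 → s = 27.8877
radial distance = base radius + s = 47 + 27.8877 = 74.8877

74.8877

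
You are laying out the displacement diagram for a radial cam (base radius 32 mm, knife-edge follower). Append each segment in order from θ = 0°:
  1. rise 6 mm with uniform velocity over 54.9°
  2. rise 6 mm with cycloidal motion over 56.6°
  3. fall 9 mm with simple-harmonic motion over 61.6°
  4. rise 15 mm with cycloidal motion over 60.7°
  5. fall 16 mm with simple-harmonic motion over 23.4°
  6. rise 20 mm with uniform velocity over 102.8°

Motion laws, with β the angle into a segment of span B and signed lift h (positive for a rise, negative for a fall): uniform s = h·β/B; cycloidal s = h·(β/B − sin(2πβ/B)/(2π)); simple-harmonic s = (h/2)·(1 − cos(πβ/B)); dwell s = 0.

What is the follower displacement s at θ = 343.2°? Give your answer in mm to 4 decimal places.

seg 1 [0°–54.9°] uniform, h=6: full span → s += 6 → s = 6.0000
seg 2 [54.9°–111.5°] cycloidal, h=6: full span → s += 6 → s = 12.0000
seg 3 [111.5°–173.1°] simple-harmonic, h=-9: full span → s += -9 → s = 3.0000
seg 4 [173.1°–233.8°] cycloidal, h=15: full span → s += 15 → s = 18.0000
seg 5 [233.8°–257.2°] simple-harmonic, h=-16: full span → s += -16 → s = 2.0000
seg 6 [257.2°–360°] uniform, h=20: θ=343.2° here. β=86, B=102.8. 20·86/102.8 = 16.7315 → s = 18.7315

18.7315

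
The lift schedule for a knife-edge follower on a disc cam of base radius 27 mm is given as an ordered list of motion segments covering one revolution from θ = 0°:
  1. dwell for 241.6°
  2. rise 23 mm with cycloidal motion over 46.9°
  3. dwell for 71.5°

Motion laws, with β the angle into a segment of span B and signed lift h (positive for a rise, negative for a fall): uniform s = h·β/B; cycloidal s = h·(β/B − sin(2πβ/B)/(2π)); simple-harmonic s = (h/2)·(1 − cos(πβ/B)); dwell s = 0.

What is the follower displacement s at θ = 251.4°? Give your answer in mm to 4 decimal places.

seg 1 [0°–241.6°] dwell: s stays 0.0000
seg 2 [241.6°–288.5°] cycloidal, h=23: θ=251.4° here. β=9.8, B=46.9. 23·(0.2090 − sin(2π·0.2090)/(2π)) = 1.2665 → s = 1.2665

1.2665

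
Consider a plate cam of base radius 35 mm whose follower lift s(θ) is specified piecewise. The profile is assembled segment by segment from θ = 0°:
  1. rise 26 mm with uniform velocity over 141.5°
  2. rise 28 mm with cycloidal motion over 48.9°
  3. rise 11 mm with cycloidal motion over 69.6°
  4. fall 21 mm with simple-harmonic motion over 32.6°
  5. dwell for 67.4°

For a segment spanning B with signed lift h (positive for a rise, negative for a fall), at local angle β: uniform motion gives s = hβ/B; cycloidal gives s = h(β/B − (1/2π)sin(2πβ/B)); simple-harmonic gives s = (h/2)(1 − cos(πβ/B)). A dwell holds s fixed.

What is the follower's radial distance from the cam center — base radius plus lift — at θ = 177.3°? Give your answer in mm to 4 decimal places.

seg 1 [0°–141.5°] uniform, h=26: full span → s += 26 → s = 26.0000
seg 2 [141.5°–190.4°] cycloidal, h=28: θ=177.3° here. β=35.8, B=48.9. 28·(0.7321 − sin(2π·0.7321)/(2π)) = 24.9272 → s = 50.9272
radial distance = base radius + s = 35 + 50.9272 = 85.9272

85.9272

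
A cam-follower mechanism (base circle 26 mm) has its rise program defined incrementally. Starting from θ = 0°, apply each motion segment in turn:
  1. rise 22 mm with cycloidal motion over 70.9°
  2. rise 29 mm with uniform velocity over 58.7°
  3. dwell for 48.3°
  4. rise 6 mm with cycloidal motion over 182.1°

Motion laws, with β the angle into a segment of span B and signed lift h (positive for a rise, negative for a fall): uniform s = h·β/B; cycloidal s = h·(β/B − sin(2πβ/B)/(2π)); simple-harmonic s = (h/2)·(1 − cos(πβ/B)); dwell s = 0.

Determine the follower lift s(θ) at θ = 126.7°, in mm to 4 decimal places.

seg 1 [0°–70.9°] cycloidal, h=22: full span → s += 22 → s = 22.0000
seg 2 [70.9°–129.6°] uniform, h=29: θ=126.7° here. β=55.8, B=58.7. 29·55.8/58.7 = 27.5673 → s = 49.5673

49.5673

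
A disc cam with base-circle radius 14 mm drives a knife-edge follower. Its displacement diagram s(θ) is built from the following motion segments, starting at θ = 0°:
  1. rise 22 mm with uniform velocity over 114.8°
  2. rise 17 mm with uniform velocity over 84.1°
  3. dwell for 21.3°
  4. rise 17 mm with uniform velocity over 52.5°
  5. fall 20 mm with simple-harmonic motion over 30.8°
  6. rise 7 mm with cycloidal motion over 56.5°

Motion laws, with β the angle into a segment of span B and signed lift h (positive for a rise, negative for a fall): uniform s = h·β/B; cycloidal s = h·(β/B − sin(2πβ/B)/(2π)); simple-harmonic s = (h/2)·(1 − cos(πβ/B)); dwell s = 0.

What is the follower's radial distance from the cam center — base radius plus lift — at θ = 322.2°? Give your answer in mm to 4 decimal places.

seg 1 [0°–114.8°] uniform, h=22: full span → s += 22 → s = 22.0000
seg 2 [114.8°–198.9°] uniform, h=17: full span → s += 17 → s = 39.0000
seg 3 [198.9°–220.2°] dwell: s stays 39.0000
seg 4 [220.2°–272.7°] uniform, h=17: full span → s += 17 → s = 56.0000
seg 5 [272.7°–303.5°] simple-harmonic, h=-20: full span → s += -20 → s = 36.0000
seg 6 [303.5°–360°] cycloidal, h=7: θ=322.2° here. β=18.7, B=56.5. 7·(0.3310 − sin(2π·0.3310)/(2π)) = 1.3438 → s = 37.3438
radial distance = base radius + s = 14 + 37.3438 = 51.3438

51.3438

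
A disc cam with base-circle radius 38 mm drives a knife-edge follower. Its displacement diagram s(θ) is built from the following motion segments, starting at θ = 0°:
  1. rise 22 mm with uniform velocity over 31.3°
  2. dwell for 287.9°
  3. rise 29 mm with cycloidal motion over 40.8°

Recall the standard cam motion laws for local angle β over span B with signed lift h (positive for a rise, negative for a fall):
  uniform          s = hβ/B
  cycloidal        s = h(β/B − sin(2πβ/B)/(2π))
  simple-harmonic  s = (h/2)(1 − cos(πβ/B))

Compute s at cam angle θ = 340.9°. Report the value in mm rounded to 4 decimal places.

seg 1 [0°–31.3°] uniform, h=22: full span → s += 22 → s = 22.0000
seg 2 [31.3°–319.2°] dwell: s stays 22.0000
seg 3 [319.2°–360°] cycloidal, h=29: θ=340.9° here. β=21.7, B=40.8. 29·(0.5319 − sin(2π·0.5319)/(2π)) = 16.3419 → s = 38.3419

38.3419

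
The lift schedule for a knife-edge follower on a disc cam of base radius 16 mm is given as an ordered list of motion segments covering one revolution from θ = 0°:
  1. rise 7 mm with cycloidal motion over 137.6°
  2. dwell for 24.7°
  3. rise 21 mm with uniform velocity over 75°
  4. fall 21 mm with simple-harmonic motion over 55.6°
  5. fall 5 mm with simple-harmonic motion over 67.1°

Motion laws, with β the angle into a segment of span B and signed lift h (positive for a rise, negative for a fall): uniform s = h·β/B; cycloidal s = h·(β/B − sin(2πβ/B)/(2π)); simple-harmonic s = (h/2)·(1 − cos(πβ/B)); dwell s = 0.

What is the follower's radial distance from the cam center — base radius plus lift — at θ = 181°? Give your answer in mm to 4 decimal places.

seg 1 [0°–137.6°] cycloidal, h=7: full span → s += 7 → s = 7.0000
seg 2 [137.6°–162.3°] dwell: s stays 7.0000
seg 3 [162.3°–237.3°] uniform, h=21: θ=181° here. β=18.7, B=75. 21·18.7/75 = 5.2360 → s = 12.2360
radial distance = base radius + s = 16 + 12.2360 = 28.2360

28.2360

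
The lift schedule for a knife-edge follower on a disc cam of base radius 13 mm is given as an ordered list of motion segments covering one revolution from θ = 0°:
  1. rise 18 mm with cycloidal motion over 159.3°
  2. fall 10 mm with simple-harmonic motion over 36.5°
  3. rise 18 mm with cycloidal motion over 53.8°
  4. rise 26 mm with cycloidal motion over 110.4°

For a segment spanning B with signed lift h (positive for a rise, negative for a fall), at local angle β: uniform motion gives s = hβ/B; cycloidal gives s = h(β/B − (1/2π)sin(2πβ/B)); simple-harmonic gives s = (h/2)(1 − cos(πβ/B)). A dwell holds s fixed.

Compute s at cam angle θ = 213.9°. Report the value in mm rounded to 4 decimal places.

seg 1 [0°–159.3°] cycloidal, h=18: full span → s += 18 → s = 18.0000
seg 2 [159.3°–195.8°] simple-harmonic, h=-10: full span → s += -10 → s = 8.0000
seg 3 [195.8°–249.6°] cycloidal, h=18: θ=213.9° here. β=18.1, B=53.8. 18·(0.3364 − sin(2π·0.3364)/(2π)) = 3.6031 → s = 11.6031

11.6031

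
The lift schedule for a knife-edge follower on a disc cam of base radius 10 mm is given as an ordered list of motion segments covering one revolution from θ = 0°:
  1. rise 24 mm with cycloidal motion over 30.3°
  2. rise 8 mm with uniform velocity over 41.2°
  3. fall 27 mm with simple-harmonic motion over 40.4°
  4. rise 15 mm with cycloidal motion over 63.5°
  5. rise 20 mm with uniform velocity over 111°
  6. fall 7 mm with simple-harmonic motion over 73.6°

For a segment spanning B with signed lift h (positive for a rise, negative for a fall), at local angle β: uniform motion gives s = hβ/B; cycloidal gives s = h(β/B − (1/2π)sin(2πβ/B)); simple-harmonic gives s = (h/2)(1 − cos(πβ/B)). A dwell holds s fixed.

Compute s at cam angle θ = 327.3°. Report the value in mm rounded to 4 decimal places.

seg 1 [0°–30.3°] cycloidal, h=24: full span → s += 24 → s = 24.0000
seg 2 [30.3°–71.5°] uniform, h=8: full span → s += 8 → s = 32.0000
seg 3 [71.5°–111.9°] simple-harmonic, h=-27: full span → s += -27 → s = 5.0000
seg 4 [111.9°–175.4°] cycloidal, h=15: full span → s += 15 → s = 20.0000
seg 5 [175.4°–286.4°] uniform, h=20: full span → s += 20 → s = 40.0000
seg 6 [286.4°–360°] simple-harmonic, h=-7: θ=327.3° here. β=40.9, B=73.6. -7/2·(1 − cos(π·0.5557)) = -4.1094 → s = 35.8906

35.8906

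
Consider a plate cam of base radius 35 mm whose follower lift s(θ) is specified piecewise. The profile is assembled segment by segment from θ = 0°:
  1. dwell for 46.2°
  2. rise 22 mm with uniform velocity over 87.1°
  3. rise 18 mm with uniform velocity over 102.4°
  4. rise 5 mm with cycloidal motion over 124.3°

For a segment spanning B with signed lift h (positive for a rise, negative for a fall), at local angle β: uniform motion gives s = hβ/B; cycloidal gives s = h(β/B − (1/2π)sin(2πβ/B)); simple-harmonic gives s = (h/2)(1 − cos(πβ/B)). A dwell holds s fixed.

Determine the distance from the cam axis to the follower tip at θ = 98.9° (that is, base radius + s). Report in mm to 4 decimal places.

seg 1 [0°–46.2°] dwell: s stays 0.0000
seg 2 [46.2°–133.3°] uniform, h=22: θ=98.9° here. β=52.7, B=87.1. 22·52.7/87.1 = 13.3111 → s = 13.3111
radial distance = base radius + s = 35 + 13.3111 = 48.3111

48.3111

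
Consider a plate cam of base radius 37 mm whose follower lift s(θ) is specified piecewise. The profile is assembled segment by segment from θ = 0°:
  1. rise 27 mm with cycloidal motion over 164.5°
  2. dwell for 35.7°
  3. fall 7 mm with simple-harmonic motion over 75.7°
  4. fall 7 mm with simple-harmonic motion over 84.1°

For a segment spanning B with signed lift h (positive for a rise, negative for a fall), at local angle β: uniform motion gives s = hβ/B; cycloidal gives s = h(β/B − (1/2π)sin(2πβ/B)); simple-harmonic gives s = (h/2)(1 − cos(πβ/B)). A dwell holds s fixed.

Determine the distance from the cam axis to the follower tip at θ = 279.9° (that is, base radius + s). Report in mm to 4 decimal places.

seg 1 [0°–164.5°] cycloidal, h=27: full span → s += 27 → s = 27.0000
seg 2 [164.5°–200.2°] dwell: s stays 27.0000
seg 3 [200.2°–275.9°] simple-harmonic, h=-7: full span → s += -7 → s = 20.0000
seg 4 [275.9°–360°] simple-harmonic, h=-7: θ=279.9° here. β=4, B=84.1. -7/2·(1 − cos(π·0.0476)) = -0.0390 → s = 19.9610
radial distance = base radius + s = 37 + 19.9610 = 56.9610

56.9610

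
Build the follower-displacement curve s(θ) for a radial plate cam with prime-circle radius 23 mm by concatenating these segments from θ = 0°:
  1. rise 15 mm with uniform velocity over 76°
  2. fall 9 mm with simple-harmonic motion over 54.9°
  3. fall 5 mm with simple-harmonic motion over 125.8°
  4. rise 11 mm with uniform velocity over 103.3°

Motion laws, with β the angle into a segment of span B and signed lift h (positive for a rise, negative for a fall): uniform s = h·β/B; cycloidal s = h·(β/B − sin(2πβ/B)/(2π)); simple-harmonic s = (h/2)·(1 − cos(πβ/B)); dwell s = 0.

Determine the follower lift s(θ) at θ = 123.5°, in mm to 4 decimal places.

seg 1 [0°–76°] uniform, h=15: full span → s += 15 → s = 15.0000
seg 2 [76°–130.9°] simple-harmonic, h=-9: θ=123.5° here. β=47.5, B=54.9. -9/2·(1 − cos(π·0.8652)) = -8.6025 → s = 6.3975

6.3975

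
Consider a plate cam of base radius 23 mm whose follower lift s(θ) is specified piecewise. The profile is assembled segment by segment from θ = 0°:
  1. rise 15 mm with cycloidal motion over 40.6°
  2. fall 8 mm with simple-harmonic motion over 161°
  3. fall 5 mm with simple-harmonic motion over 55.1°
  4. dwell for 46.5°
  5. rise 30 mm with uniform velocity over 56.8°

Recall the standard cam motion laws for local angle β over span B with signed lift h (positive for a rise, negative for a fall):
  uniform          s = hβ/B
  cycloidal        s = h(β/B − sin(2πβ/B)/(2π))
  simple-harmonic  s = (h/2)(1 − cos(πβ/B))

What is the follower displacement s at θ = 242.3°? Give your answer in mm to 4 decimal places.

seg 1 [0°–40.6°] cycloidal, h=15: full span → s += 15 → s = 15.0000
seg 2 [40.6°–201.6°] simple-harmonic, h=-8: full span → s += -8 → s = 7.0000
seg 3 [201.6°–256.7°] simple-harmonic, h=-5: θ=242.3° here. β=40.7, B=55.1. -5/2·(1 − cos(π·0.7387)) = -4.2037 → s = 2.7963

2.7963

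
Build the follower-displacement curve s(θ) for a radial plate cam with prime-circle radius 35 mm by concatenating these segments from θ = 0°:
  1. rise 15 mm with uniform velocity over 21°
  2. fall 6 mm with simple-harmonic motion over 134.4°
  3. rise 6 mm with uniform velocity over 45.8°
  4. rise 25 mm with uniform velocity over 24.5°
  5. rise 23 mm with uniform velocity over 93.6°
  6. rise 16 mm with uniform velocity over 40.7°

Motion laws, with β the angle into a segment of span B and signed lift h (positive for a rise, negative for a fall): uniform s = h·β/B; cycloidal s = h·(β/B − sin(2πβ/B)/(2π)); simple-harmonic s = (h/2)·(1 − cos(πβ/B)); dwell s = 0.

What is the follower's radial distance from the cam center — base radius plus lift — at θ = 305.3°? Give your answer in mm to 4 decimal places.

seg 1 [0°–21°] uniform, h=15: full span → s += 15 → s = 15.0000
seg 2 [21°–155.4°] simple-harmonic, h=-6: full span → s += -6 → s = 9.0000
seg 3 [155.4°–201.2°] uniform, h=6: full span → s += 6 → s = 15.0000
seg 4 [201.2°–225.7°] uniform, h=25: full span → s += 25 → s = 40.0000
seg 5 [225.7°–319.3°] uniform, h=23: θ=305.3° here. β=79.6, B=93.6. 23·79.6/93.6 = 19.5598 → s = 59.5598
radial distance = base radius + s = 35 + 59.5598 = 94.5598

94.5598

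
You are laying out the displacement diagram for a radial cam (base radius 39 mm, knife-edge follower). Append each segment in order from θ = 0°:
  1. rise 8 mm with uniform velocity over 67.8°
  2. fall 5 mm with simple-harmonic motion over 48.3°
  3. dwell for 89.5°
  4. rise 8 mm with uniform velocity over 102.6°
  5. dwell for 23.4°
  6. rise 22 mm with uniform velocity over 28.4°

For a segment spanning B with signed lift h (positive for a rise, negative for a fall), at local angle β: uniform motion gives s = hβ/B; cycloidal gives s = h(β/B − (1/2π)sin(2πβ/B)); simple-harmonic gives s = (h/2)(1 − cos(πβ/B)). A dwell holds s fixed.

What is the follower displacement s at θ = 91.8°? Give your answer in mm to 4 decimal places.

seg 1 [0°–67.8°] uniform, h=8: full span → s += 8 → s = 8.0000
seg 2 [67.8°–116.1°] simple-harmonic, h=-5: θ=91.8° here. β=24, B=48.3. -5/2·(1 − cos(π·0.4969)) = -2.4756 → s = 5.5244

5.5244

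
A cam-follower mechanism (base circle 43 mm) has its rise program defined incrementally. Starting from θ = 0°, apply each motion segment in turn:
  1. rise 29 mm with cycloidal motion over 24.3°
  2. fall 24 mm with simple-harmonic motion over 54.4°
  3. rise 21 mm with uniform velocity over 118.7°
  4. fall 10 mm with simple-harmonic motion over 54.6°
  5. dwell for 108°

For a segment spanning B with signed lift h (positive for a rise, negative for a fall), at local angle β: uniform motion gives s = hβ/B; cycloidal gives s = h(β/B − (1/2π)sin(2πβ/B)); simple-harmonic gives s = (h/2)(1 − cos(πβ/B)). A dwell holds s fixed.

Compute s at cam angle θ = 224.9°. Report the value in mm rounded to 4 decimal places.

seg 1 [0°–24.3°] cycloidal, h=29: full span → s += 29 → s = 29.0000
seg 2 [24.3°–78.7°] simple-harmonic, h=-24: full span → s += -24 → s = 5.0000
seg 3 [78.7°–197.4°] uniform, h=21: full span → s += 21 → s = 26.0000
seg 4 [197.4°–252°] simple-harmonic, h=-10: θ=224.9° here. β=27.5, B=54.6. -10/2·(1 − cos(π·0.5037)) = -5.0575 → s = 20.9425

20.9425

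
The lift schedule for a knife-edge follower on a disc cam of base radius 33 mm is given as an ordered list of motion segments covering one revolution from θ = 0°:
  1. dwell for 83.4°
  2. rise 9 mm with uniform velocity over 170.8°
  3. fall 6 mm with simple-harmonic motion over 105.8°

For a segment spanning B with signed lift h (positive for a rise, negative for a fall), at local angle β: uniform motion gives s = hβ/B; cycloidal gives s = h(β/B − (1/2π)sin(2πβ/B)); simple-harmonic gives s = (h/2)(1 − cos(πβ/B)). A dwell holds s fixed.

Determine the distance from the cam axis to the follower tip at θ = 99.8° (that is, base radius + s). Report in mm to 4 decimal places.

seg 1 [0°–83.4°] dwell: s stays 0.0000
seg 2 [83.4°–254.2°] uniform, h=9: θ=99.8° here. β=16.4, B=170.8. 9·16.4/170.8 = 0.8642 → s = 0.8642
radial distance = base radius + s = 33 + 0.8642 = 33.8642

33.8642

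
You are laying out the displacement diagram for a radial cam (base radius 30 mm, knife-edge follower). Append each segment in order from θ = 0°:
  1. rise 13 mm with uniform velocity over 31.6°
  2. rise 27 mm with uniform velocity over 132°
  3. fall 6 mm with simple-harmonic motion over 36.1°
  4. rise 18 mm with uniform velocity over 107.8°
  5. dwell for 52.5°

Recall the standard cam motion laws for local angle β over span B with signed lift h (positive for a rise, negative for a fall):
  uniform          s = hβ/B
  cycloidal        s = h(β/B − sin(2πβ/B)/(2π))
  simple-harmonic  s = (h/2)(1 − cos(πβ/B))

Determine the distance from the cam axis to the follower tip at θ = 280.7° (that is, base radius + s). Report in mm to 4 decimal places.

seg 1 [0°–31.6°] uniform, h=13: full span → s += 13 → s = 13.0000
seg 2 [31.6°–163.6°] uniform, h=27: full span → s += 27 → s = 40.0000
seg 3 [163.6°–199.7°] simple-harmonic, h=-6: full span → s += -6 → s = 34.0000
seg 4 [199.7°–307.5°] uniform, h=18: θ=280.7° here. β=81, B=107.8. 18·81/107.8 = 13.5250 → s = 47.5250
radial distance = base radius + s = 30 + 47.5250 = 77.5250

77.5250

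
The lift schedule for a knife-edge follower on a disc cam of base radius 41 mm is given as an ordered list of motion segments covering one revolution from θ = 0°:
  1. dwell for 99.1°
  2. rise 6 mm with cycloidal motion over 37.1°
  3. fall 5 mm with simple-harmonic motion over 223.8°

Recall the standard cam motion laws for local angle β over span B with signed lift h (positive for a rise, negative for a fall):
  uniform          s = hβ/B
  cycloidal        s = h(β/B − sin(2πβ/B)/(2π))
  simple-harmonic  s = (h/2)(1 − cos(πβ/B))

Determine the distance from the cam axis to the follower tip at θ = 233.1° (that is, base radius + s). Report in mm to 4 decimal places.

seg 1 [0°–99.1°] dwell: s stays 0.0000
seg 2 [99.1°–136.2°] cycloidal, h=6: full span → s += 6 → s = 6.0000
seg 3 [136.2°–360°] simple-harmonic, h=-5: θ=233.1° here. β=96.9, B=223.8. -5/2·(1 − cos(π·0.4330)) = -1.9775 → s = 4.0225
radial distance = base radius + s = 41 + 4.0225 = 45.0225

45.0225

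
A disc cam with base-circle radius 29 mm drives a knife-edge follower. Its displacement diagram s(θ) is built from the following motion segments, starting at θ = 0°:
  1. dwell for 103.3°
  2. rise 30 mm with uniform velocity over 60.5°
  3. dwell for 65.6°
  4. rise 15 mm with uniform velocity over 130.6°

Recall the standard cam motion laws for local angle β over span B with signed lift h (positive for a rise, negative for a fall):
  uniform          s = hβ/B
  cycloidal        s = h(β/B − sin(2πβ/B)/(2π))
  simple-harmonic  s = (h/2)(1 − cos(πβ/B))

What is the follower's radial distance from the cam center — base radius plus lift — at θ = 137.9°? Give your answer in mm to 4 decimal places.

seg 1 [0°–103.3°] dwell: s stays 0.0000
seg 2 [103.3°–163.8°] uniform, h=30: θ=137.9° here. β=34.6, B=60.5. 30·34.6/60.5 = 17.1570 → s = 17.1570
radial distance = base radius + s = 29 + 17.1570 = 46.1570

46.1570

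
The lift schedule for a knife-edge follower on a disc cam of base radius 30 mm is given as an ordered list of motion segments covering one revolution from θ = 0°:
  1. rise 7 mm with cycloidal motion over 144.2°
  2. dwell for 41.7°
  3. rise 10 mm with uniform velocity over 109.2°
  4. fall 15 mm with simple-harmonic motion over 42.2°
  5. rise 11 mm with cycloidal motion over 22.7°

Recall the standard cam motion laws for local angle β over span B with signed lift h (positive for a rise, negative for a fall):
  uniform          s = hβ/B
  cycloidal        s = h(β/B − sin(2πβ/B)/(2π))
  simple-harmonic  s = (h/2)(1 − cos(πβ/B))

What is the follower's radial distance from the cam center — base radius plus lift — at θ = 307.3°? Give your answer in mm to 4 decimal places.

seg 1 [0°–144.2°] cycloidal, h=7: full span → s += 7 → s = 7.0000
seg 2 [144.2°–185.9°] dwell: s stays 7.0000
seg 3 [185.9°–295.1°] uniform, h=10: full span → s += 10 → s = 17.0000
seg 4 [295.1°–337.3°] simple-harmonic, h=-15: θ=307.3° here. β=12.2, B=42.2. -15/2·(1 − cos(π·0.2891)) = -2.8865 → s = 14.1135
radial distance = base radius + s = 30 + 14.1135 = 44.1135

44.1135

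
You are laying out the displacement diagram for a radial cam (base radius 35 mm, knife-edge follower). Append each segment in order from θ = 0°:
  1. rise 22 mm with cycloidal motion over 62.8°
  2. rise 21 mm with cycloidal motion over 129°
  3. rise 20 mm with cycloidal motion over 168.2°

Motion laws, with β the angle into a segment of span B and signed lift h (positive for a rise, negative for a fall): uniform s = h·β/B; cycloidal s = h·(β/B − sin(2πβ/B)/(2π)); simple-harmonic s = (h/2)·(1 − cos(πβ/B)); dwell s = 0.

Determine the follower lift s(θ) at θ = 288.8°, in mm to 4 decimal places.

seg 1 [0°–62.8°] cycloidal, h=22: full span → s += 22 → s = 22.0000
seg 2 [62.8°–191.8°] cycloidal, h=21: full span → s += 21 → s = 43.0000
seg 3 [191.8°–360°] cycloidal, h=20: θ=288.8° here. β=97, B=168.2. 20·(0.5767 − sin(2π·0.5767)/(2π)) = 13.0091 → s = 56.0091

56.0091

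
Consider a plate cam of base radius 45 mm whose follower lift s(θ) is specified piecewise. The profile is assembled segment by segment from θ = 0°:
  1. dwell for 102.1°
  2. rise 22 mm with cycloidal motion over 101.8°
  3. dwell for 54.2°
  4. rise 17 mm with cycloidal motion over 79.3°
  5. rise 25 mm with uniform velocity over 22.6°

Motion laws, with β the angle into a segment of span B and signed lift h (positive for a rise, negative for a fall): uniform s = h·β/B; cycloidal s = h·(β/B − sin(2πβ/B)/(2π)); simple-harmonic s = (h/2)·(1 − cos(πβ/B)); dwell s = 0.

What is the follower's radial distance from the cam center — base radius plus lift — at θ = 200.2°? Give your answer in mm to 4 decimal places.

seg 1 [0°–102.1°] dwell: s stays 0.0000
seg 2 [102.1°–203.9°] cycloidal, h=22: θ=200.2° here. β=98.1, B=101.8. 22·(0.9637 − sin(2π·0.9637)/(2π)) = 21.9931 → s = 21.9931
radial distance = base radius + s = 45 + 21.9931 = 66.9931

66.9931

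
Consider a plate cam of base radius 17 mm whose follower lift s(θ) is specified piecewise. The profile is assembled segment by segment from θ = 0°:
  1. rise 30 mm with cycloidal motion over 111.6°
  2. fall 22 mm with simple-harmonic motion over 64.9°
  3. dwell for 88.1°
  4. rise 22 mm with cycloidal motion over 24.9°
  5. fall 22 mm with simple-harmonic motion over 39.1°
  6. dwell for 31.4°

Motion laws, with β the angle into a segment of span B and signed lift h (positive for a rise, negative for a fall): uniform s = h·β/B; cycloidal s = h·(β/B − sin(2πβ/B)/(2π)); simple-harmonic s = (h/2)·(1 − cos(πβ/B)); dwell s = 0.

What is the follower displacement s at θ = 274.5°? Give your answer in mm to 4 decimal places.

seg 1 [0°–111.6°] cycloidal, h=30: full span → s += 30 → s = 30.0000
seg 2 [111.6°–176.5°] simple-harmonic, h=-22: full span → s += -22 → s = 8.0000
seg 3 [176.5°–264.6°] dwell: s stays 8.0000
seg 4 [264.6°–289.5°] cycloidal, h=22: θ=274.5° here. β=9.9, B=24.9. 22·(0.3976 − sin(2π·0.3976)/(2π)) = 6.6463 → s = 14.6463

14.6463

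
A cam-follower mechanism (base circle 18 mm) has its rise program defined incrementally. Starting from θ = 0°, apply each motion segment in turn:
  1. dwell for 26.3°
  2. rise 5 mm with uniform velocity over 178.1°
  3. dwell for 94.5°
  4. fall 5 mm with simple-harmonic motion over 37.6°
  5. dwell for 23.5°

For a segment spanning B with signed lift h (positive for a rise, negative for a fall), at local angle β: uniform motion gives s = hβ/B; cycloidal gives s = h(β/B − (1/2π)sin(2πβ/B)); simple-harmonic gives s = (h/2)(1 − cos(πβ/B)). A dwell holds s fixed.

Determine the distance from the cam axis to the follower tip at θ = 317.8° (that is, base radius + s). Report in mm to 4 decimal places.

seg 1 [0°–26.3°] dwell: s stays 0.0000
seg 2 [26.3°–204.4°] uniform, h=5: full span → s += 5 → s = 5.0000
seg 3 [204.4°–298.9°] dwell: s stays 5.0000
seg 4 [298.9°–336.5°] simple-harmonic, h=-5: θ=317.8° here. β=18.9, B=37.6. -5/2·(1 − cos(π·0.5027)) = -2.5209 → s = 2.4791
radial distance = base radius + s = 18 + 2.4791 = 20.4791

20.4791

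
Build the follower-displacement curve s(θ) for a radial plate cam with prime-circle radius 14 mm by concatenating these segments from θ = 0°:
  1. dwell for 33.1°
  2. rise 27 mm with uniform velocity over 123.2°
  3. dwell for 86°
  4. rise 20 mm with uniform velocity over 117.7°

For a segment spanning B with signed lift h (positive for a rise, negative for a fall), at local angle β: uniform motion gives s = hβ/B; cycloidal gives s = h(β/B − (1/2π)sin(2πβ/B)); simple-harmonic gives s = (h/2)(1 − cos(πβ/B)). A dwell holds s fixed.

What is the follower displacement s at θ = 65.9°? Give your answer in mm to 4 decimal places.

seg 1 [0°–33.1°] dwell: s stays 0.0000
seg 2 [33.1°–156.3°] uniform, h=27: θ=65.9° here. β=32.8, B=123.2. 27·32.8/123.2 = 7.1883 → s = 7.1883

7.1883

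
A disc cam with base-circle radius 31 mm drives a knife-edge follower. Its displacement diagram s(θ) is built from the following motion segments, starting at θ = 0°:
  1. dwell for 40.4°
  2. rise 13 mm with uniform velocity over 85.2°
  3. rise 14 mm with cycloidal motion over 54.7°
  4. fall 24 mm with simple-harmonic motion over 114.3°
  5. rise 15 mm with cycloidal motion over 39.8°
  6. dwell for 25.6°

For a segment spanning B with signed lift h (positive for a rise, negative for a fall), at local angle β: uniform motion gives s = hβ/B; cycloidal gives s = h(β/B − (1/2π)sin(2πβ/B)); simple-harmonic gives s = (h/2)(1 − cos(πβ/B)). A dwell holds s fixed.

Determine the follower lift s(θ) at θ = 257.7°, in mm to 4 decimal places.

seg 1 [0°–40.4°] dwell: s stays 0.0000
seg 2 [40.4°–125.6°] uniform, h=13: full span → s += 13 → s = 13.0000
seg 3 [125.6°–180.3°] cycloidal, h=14: full span → s += 14 → s = 27.0000
seg 4 [180.3°–294.6°] simple-harmonic, h=-24: θ=257.7° here. β=77.4, B=114.3. -24/2·(1 − cos(π·0.6772)) = -18.3394 → s = 8.6606

8.6606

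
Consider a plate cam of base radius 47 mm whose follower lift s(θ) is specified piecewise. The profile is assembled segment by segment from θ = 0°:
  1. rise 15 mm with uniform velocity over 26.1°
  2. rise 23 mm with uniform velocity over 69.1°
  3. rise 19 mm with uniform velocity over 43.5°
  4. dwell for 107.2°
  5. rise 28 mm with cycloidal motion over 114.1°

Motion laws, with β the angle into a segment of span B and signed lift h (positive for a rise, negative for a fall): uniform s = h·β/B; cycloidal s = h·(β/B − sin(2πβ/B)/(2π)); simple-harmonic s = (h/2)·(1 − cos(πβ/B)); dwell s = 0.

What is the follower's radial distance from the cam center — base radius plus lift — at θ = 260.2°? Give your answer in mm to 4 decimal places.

seg 1 [0°–26.1°] uniform, h=15: full span → s += 15 → s = 15.0000
seg 2 [26.1°–95.2°] uniform, h=23: full span → s += 23 → s = 38.0000
seg 3 [95.2°–138.7°] uniform, h=19: full span → s += 19 → s = 57.0000
seg 4 [138.7°–245.9°] dwell: s stays 57.0000
seg 5 [245.9°–360°] cycloidal, h=28: θ=260.2° here. β=14.3, B=114.1. 28·(0.1253 − sin(2π·0.1253)/(2π)) = 0.3516 → s = 57.3516
radial distance = base radius + s = 47 + 57.3516 = 104.3516

104.3516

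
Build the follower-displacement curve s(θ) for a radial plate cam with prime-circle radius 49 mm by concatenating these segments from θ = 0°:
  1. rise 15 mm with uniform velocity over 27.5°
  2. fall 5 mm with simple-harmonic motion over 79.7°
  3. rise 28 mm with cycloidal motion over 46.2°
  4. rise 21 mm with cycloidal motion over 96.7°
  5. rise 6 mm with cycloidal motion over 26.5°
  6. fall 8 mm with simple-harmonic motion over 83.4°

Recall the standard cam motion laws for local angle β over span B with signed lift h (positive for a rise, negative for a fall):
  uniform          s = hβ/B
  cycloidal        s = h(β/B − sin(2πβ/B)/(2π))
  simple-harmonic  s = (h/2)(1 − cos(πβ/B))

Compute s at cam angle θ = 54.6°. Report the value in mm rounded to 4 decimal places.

seg 1 [0°–27.5°] uniform, h=15: full span → s += 15 → s = 15.0000
seg 2 [27.5°–107.2°] simple-harmonic, h=-5: θ=54.6° here. β=27.1, B=79.7. -5/2·(1 − cos(π·0.3400)) = -1.2958 → s = 13.7042

13.7042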